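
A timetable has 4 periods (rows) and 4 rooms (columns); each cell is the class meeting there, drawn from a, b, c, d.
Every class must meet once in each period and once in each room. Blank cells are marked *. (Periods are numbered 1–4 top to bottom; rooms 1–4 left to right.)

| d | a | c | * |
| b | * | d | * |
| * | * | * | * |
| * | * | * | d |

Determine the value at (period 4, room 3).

Period 1, room 4: period 1 has {a, c, d} and room 4 has {d}, leaving only b.
Period 2, room 2: period 2 has {b, d} and room 2 has {a}, leaving only c.
Period 2, room 4: period 2 has {b, c, d} and room 4 has {b, d}, leaving only a.
Period 3, room 4: period 3 has {} and room 4 has {a, b, d}, leaving only c.
Period 3, room 1: period 3 has {c} and room 1 has {b, d}, leaving only a.
Period 3, room 3: period 3 has {a, c} and room 3 has {c, d}, leaving only b.
Period 4 already has {d} and room 3 already has {b, c, d}, so period 4, room 3 must be a.

a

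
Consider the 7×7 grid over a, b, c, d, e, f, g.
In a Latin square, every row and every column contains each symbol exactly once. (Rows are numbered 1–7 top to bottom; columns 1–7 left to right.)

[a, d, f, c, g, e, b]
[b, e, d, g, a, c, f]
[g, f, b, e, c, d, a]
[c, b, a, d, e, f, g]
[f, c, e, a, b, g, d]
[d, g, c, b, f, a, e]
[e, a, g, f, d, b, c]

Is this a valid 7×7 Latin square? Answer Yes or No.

Each row is a permutation of the 7 symbols, and so is each column.

Yes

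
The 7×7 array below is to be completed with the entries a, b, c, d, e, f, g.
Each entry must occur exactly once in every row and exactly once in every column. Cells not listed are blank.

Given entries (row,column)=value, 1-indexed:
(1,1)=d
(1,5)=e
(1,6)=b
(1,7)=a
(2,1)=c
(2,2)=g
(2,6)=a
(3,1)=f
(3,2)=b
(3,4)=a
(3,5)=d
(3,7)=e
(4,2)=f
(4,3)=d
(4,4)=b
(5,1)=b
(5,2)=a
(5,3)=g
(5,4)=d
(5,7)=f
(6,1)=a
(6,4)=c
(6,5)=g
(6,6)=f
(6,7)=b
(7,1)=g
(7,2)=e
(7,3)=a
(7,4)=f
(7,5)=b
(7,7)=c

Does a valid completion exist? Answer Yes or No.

No row or column among the givens repeats a symbol, and propagating forced cells runs into no contradiction.
One valid completion exists (for instance, d c f g e b a / c g b e f a d / f b c a d g e / e f d b a c g / b a g d c e f / a d e c g f b / g e a f b d c).

Yes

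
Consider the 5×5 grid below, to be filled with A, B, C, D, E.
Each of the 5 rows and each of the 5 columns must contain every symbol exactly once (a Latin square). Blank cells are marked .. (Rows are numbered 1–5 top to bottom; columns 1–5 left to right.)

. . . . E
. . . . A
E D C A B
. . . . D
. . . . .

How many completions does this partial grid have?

Row 1, column 1: eliminating its row and column leaves {A, B, C, D}.
Row 1, column 2: eliminating its row and column leaves {A, B, C}.
Row 1, column 3: eliminating its row and column leaves {A, B, D}.
Row 1, column 4: eliminating its row and column leaves {B, C, D}.
Row 2, column 1: eliminating its row and column leaves {B, C, D}.
Row 2, column 2: eliminating its row and column leaves {B, C, E}.
Row 2, column 3: eliminating its row and column leaves {B, D, E}.
Row 2, column 4: eliminating its row and column leaves {B, C, D, E}.
Row 4, column 1: eliminating its row and column leaves {A, B, C}.
Row 4, column 2: eliminating its row and column leaves {A, B, C, E}.
Row 4, column 3: eliminating its row and column leaves {A, B, E}.
Row 4, column 4: eliminating its row and column leaves {B, C, E}.
Row 5, column 1: eliminating its row and column leaves {A, B, C, D}.
Row 5, column 2: eliminating its row and column leaves {A, B, C, E}.
Row 5, column 3: eliminating its row and column leaves {A, B, D, E}.
Row 5, column 4: eliminating its row and column leaves {B, C, D, E}.
Row 5, column 5: eliminating its row and column leaves {C}.
Enumerating the assignments across these blanks that avoid any row or column repeat gives 56 completions.

56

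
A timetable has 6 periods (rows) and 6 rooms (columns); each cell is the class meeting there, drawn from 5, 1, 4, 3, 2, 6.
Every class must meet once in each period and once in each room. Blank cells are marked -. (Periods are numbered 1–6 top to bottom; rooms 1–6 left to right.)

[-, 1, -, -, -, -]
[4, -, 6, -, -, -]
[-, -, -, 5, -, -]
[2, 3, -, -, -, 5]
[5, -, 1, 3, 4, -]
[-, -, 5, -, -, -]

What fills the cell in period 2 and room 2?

Period 4, room 3: period 4 has {5, 3, 2} and room 3 has {5, 1, 6}, leaving only 4.
Period 2, room 2 is narrowed to {5, 2}.
If it were 2, then period 6, room 2 would be left with no valid symbol.
So period 2, room 2 must be 5.

5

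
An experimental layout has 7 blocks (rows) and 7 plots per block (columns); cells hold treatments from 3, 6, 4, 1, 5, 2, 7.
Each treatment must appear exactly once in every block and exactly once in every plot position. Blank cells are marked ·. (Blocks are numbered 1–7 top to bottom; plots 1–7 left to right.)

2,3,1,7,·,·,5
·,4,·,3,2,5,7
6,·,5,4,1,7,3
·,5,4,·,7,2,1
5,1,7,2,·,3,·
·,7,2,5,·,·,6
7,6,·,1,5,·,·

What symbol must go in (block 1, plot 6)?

Block 2, plot 1: block 2 has {3, 4, 5, 2, 7} and plot 1 has {6, 5, 2, 7}, leaving only 1.
Block 2, plot 3: block 2 has {3, 4, 1, 5, 2, 7} and plot 3 has {4, 1, 5, 2, 7}, leaving only 6.
Block 3, plot 2: block 3 has {3, 6, 4, 1, 5, 7} and plot 2 has {3, 6, 4, 1, 5, 7}, leaving only 2.
Block 4, plot 1: block 4 has {4, 1, 5, 2, 7} and plot 1 has {6, 1, 5, 2, 7}, leaving only 3.
Block 4, plot 4: block 4 has {3, 4, 1, 5, 2, 7} and plot 4 has {3, 4, 1, 5, 2, 7}, leaving only 6.
Block 5, plot 7: block 5 has {3, 1, 5, 2, 7} and plot 7 has {3, 6, 1, 5, 7}, leaving only 4.
Block 5, plot 5: block 5 has {3, 4, 1, 5, 2, 7} and plot 5 has {1, 5, 2, 7}, leaving only 6.
Block 1, plot 5: block 1 has {3, 1, 5, 2, 7} and plot 5 has {6, 1, 5, 2, 7}, leaving only 4.
Block 1 already has {3, 4, 1, 5, 2, 7} and plot 6 already has {3, 5, 2, 7}, so block 1, plot 6 must be 6.

6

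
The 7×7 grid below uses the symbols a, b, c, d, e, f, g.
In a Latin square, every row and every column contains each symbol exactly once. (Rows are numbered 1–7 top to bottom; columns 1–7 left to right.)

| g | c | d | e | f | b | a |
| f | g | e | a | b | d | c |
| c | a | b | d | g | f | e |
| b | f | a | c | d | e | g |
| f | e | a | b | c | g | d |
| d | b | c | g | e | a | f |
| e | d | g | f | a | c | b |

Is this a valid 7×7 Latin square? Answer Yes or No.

Every row is a permutation, but column 1 contains f twice (at rows 2 and 5).

No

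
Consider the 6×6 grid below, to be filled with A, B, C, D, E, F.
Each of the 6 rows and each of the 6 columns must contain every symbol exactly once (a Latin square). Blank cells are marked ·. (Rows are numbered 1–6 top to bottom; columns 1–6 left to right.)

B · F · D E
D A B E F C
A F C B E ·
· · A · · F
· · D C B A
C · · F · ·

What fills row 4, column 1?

E

Row 4 already has {A, F} and column 1 already has {A, B, C, D}, so row 4, column 1 must be E.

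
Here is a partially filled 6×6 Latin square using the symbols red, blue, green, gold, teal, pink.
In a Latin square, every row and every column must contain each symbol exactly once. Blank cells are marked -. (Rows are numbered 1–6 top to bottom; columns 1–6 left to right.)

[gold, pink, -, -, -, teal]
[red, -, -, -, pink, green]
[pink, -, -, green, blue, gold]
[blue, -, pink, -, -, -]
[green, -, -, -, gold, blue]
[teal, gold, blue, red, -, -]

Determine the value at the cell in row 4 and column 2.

green

Row 1, column 4: row 1 has {gold, teal, pink} and column 4 has {red, green}, leaving only blue.
Row 4, column 6: row 4 has {blue, pink} and column 6 has {blue, green, gold, teal}, leaving only red.
Row 6, column 5: row 6 has {red, blue, gold, teal} and column 5 has {blue, gold, pink}, leaving only green.
Row 1, column 5: row 1 has {blue, gold, teal, pink} and column 5 has {blue, green, gold, pink}, leaving only red.
Row 1, column 3: row 1 has {red, blue, gold, teal, pink} and column 3 has {blue, pink}, leaving only green.
Row 4, column 5: row 4 has {red, blue, pink} and column 5 has {red, blue, green, gold, pink}, leaving only teal.
Row 4 already has {red, blue, teal, pink} and column 2 already has {gold, pink}, so row 4, column 2 must be green.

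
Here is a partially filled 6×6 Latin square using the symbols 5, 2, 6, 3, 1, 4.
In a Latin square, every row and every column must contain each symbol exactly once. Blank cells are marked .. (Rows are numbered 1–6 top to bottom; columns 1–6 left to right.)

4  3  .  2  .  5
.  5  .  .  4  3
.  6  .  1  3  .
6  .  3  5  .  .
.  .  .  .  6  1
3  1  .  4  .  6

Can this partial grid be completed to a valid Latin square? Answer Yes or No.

Row 1, column 5: row 1 has {5, 2, 3, 4} and column 5 has {6, 3, 4}, so it must be 1.
Row 1, column 3: row 1 has {5, 2, 3, 1, 4} and column 3 has {3}, so it must be 6.
Row 2, column 4: row 2 has {5, 3, 4} and column 4 has {5, 2, 1, 4}, so it must be 6.
Row 4, column 5: row 4 has {5, 6, 3} and column 5 has {6, 3, 1, 4}, so it must be 2.
Row 4, column 2: row 4 has {5, 2, 6, 3} and column 2 has {5, 6, 3, 1}, so it must be 4.
Now row 4, column 6: row 4 together with column 6 already contain {5, 2, 6, 3, 1, 4} — every symbol — so nothing can go there. The grid has no valid completion.

No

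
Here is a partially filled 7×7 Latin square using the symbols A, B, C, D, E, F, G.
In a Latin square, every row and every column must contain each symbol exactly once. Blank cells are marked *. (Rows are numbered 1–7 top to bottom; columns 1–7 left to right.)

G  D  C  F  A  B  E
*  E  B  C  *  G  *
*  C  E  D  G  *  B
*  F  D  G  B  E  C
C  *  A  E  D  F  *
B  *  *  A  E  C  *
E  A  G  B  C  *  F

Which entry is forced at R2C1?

D

Row 2, column 5: row 2 has {B, C, E, G} and column 5 has {A, B, C, D, E, G}, leaving only F.
Row 3, column 6: row 3 has {B, C, D, E, G} and column 6 has {B, C, E, F, G}, leaving only A.
Row 3, column 1: row 3 has {A, B, C, D, E, G} and column 1 has {B, C, E, G}, leaving only F.
Row 4, column 1: row 4 has {B, C, D, E, F, G} and column 1 has {B, C, E, F, G}, leaving only A.
Row 2 already has {B, C, E, F, G} and column 1 already has {A, B, C, E, F, G}, so row 2, column 1 must be D.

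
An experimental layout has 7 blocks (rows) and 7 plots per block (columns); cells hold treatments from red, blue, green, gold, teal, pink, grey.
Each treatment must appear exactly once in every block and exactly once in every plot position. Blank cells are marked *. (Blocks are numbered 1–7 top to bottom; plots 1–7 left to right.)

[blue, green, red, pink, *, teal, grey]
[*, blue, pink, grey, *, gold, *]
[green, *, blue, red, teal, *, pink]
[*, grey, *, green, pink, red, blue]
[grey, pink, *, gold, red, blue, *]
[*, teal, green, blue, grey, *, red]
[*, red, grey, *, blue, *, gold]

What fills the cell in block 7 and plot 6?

Block 1, plot 5: block 1 has {red, blue, green, teal, pink, grey} and plot 5 has {red, blue, teal, pink, grey}, leaving only gold.
Block 2, plot 5: block 2 has {blue, gold, pink, grey} and plot 5 has {red, blue, gold, teal, pink, grey}, leaving only green.
Block 2, plot 7: block 2 has {blue, green, gold, pink, grey} and plot 7 has {red, blue, gold, pink, grey}, leaving only teal.
Block 2, plot 1: block 2 has {blue, green, gold, teal, pink, grey} and plot 1 has {blue, green, grey}, leaving only red.
Block 3, plot 2: block 3 has {red, blue, green, teal, pink} and plot 2 has {red, blue, green, teal, pink, grey}, leaving only gold.
Block 3, plot 6: block 3 has {red, blue, green, gold, teal, pink} and plot 6 has {red, blue, gold, teal}, leaving only grey.
Block 5, plot 3: block 5 has {red, blue, gold, pink, grey} and plot 3 has {red, blue, green, pink, grey}, leaving only teal.
Block 4, plot 3: block 4 has {red, blue, green, pink, grey} and plot 3 has {red, blue, green, teal, pink, grey}, leaving only gold.
Block 4, plot 1: block 4 has {red, blue, green, gold, pink, grey} and plot 1 has {red, blue, green, grey}, leaving only teal.
Block 5, plot 7: block 5 has {red, blue, gold, teal, pink, grey} and plot 7 has {red, blue, gold, teal, pink, grey}, leaving only green.
Block 6, plot 6: block 6 has {red, blue, green, teal, grey} and plot 6 has {red, blue, gold, teal, grey}, leaving only pink.
Block 7 already has {red, blue, gold, grey} and plot 6 already has {red, blue, gold, teal, pink, grey}, so block 7, plot 6 must be green.

green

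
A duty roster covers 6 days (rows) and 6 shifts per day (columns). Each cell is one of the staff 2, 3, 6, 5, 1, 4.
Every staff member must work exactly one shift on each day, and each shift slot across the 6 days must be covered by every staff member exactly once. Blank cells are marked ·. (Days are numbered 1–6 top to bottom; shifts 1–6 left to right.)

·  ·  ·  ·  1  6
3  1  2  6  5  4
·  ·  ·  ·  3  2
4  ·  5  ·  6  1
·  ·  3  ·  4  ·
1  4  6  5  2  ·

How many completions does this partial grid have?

Day 1, shift 1: eliminating its day and shift leaves {2, 5}.
Day 1, shift 2: eliminating its day and shift leaves {2, 3, 5}.
Day 1, shift 3: eliminating its day and shift leaves {4}.
Day 1, shift 4: eliminating its day and shift leaves {2, 3, 4}.
Day 3, shift 1: eliminating its day and shift leaves {6, 5}.
Day 3, shift 2: eliminating its day and shift leaves {6, 5}.
Day 3, shift 3: eliminating its day and shift leaves {1, 4}.
Day 3, shift 4: eliminating its day and shift leaves {1, 4}.
Day 4, shift 2: eliminating its day and shift leaves {2, 3}.
Day 4, shift 4: eliminating its day and shift leaves {2, 3}.
Day 5, shift 1: eliminating its day and shift leaves {2, 6, 5}.
Day 5, shift 2: eliminating its day and shift leaves {2, 6, 5}.
Day 5, shift 4: eliminating its day and shift leaves {2, 1}.
Day 5, shift 6: eliminating its day and shift leaves {5}.
Day 6, shift 6: eliminating its day and shift leaves {3}.
Enumerating the assignments across these blanks that avoid any day or shift repeat gives 3 completions.

3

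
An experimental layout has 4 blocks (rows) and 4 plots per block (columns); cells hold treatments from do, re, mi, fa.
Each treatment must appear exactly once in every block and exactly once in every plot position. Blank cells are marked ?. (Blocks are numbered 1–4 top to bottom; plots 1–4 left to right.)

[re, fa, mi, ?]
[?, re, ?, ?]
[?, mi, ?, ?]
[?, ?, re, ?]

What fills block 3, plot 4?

Block 1, plot 4: block 1 has {re, mi, fa} and plot 4 has {}, leaving only do.
Block 4, plot 2: block 4 has {re} and plot 2 has {re, mi, fa}, leaving only do.
Block 3, plot 4 is narrowed to {re, fa}.
If it were fa, then block 4, plot 4 would be left with no valid symbol.
So block 3, plot 4 must be re.

re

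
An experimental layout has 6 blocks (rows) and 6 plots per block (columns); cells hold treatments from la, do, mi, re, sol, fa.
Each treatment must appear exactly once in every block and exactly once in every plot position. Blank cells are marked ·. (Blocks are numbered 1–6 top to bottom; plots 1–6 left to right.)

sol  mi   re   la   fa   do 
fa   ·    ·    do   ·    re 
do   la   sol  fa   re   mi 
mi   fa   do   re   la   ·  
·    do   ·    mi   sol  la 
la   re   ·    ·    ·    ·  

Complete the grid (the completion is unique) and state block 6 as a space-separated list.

Block 6, plot 4: block 6 has {la, re} and plot 4 has {la, do, mi, re, fa}, leaving only sol.
Block 6, plot 6: block 6 has {la, re, sol} and plot 6 has {la, do, mi, re}, leaving only fa.
Block 6, plot 3: block 6 has {la, re, sol, fa} and plot 3 has {do, re, sol}, leaving only mi.
Block 6, plot 5: block 6 has {la, mi, re, sol, fa} and plot 5 has {la, re, sol, fa}, leaving only do.
So block 6 reads: la re mi sol do fa.

la re mi sol do fa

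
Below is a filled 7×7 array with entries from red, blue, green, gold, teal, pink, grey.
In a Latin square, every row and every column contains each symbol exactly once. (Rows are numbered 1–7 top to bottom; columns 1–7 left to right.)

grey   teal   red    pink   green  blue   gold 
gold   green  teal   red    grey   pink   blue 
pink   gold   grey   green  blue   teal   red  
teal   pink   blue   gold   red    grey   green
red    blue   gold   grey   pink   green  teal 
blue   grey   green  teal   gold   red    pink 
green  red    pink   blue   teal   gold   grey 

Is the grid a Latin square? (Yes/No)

Yes

Each row is a permutation of the 7 symbols, and so is each column.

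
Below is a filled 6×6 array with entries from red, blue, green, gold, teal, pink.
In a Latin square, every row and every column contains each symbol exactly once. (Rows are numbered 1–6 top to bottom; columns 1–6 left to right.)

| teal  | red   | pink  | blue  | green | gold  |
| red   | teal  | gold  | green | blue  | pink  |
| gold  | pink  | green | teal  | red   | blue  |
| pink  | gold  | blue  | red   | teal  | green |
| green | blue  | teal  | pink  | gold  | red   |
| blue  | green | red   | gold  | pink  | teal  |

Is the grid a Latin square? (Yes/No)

Each row is a permutation of the 6 symbols, and so is each column.

Yes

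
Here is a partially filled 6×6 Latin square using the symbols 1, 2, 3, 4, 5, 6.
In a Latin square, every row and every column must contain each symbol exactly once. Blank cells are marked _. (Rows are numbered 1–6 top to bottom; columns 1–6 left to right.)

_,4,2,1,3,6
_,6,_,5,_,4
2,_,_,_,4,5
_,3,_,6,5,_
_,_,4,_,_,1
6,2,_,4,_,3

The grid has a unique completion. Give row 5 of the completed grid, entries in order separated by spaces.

Row 5, column 2: row 5 has {1, 4} and column 2 has {2, 3, 4, 6}, leaving only 5.
Row 5, column 1: row 5 has {1, 4, 5} and column 1 has {2, 6}, leaving only 3.
Row 5, column 4: row 5 has {1, 3, 4, 5} and column 4 has {1, 4, 5, 6}, leaving only 2.
Row 5, column 5: row 5 has {1, 2, 3, 4, 5} and column 5 has {3, 4, 5}, leaving only 6.
So row 5 reads: 3 5 4 2 6 1.

3 5 4 2 6 1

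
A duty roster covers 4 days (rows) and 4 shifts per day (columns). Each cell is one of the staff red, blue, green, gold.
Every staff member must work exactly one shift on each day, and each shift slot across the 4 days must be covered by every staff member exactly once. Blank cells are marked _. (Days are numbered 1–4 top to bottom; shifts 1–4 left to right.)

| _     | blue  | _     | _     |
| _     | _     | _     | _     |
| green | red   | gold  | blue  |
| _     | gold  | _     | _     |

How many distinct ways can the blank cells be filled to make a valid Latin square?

4

Day 1, shift 1: eliminating its day and shift leaves {red, gold}.
Day 1, shift 3: eliminating its day and shift leaves {red, green}.
Day 1, shift 4: eliminating its day and shift leaves {red, green, gold}.
Day 2, shift 1: eliminating its day and shift leaves {red, blue, gold}.
Day 2, shift 2: eliminating its day and shift leaves {green}.
Day 2, shift 3: eliminating its day and shift leaves {red, blue, green}.
Day 2, shift 4: eliminating its day and shift leaves {red, green, gold}.
Day 4, shift 1: eliminating its day and shift leaves {red, blue}.
Day 4, shift 3: eliminating its day and shift leaves {red, blue, green}.
Day 4, shift 4: eliminating its day and shift leaves {red, green}.
Enumerating the assignments across these blanks that avoid any day or shift repeat gives 4 completions.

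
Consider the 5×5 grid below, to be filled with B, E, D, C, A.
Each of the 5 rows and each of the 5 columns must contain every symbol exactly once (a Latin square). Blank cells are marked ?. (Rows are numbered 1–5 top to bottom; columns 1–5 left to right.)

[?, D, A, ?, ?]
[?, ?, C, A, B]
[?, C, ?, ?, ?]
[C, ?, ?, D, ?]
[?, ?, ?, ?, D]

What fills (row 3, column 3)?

D

Row 2, column 2: row 2 has {B, C, A} and column 2 has {D, C}, leaving only E.
Row 2, column 1: row 2 has {B, E, C, A} and column 1 has {C}, leaving only D.
Row 3, column 3 is narrowed to {B, E, D}.
If it were B, then row 3, column 5 would be left with no valid symbol.
If it were E, then row 3, column 5 would be left with no valid symbol.
So row 3, column 3 must be D.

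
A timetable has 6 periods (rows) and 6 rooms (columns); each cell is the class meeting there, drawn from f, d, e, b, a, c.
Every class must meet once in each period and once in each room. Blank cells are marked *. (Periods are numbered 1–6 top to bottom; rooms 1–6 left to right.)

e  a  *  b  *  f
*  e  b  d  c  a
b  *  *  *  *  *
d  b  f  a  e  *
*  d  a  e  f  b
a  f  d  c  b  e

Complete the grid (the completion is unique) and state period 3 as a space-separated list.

Period 3, room 2: period 3 has {b} and room 2 has {f, d, e, b, a}, leaving only c.
Period 3, room 3: period 3 has {b, c} and room 3 has {f, d, b, a}, leaving only e.
Period 3, room 4: period 3 has {e, b, c} and room 4 has {d, e, b, a, c}, leaving only f.
Period 3, room 6: period 3 has {f, e, b, c} and room 6 has {f, e, b, a}, leaving only d.
Period 3, room 5: period 3 has {f, d, e, b, c} and room 5 has {f, e, b, c}, leaving only a.
So period 3 reads: b c e f a d.

b c e f a d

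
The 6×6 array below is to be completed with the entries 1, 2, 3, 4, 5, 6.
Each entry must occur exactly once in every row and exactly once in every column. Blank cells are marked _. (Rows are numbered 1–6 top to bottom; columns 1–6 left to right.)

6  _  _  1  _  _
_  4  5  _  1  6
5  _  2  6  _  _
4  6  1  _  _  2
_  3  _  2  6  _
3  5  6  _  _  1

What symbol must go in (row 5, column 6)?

5

Row 1, column 2: row 1 has {1, 6} and column 2 has {3, 4, 5, 6}, leaving only 2.
Row 2, column 1: row 2 has {1, 4, 5, 6} and column 1 has {3, 4, 5, 6}, leaving only 2.
Row 2, column 4: row 2 has {1, 2, 4, 5, 6} and column 4 has {1, 2, 6}, leaving only 3.
Row 3, column 2: row 3 has {2, 5, 6} and column 2 has {2, 3, 4, 5, 6}, leaving only 1.
Row 4, column 4: row 4 has {1, 2, 4, 6} and column 4 has {1, 2, 3, 6}, leaving only 5.
Row 4, column 5: row 4 has {1, 2, 4, 5, 6} and column 5 has {1, 6}, leaving only 3.
Row 3, column 5: row 3 has {1, 2, 5, 6} and column 5 has {1, 3, 6}, leaving only 4.
Row 1, column 5: row 1 has {1, 2, 6} and column 5 has {1, 3, 4, 6}, leaving only 5.
Row 3, column 6: row 3 has {1, 2, 4, 5, 6} and column 6 has {1, 2, 6}, leaving only 3.
Row 1, column 6: row 1 has {1, 2, 5, 6} and column 6 has {1, 2, 3, 6}, leaving only 4.
Row 5 already has {2, 3, 6} and column 6 already has {1, 2, 3, 4, 6}, so row 5, column 6 must be 5.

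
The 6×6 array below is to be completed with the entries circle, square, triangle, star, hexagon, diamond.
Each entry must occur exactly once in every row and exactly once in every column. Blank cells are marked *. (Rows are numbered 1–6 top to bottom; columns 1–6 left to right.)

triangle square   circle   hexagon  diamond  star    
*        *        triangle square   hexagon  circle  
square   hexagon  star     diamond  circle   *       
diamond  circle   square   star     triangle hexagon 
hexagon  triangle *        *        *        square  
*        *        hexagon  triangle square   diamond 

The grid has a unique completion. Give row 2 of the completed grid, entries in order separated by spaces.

Row 2, column 1: row 2 has {circle, square, triangle, hexagon} and column 1 has {square, triangle, hexagon, diamond}, leaving only star.
Row 2, column 2: row 2 has {circle, square, triangle, star, hexagon} and column 2 has {circle, square, triangle, hexagon}, leaving only diamond.
So row 2 reads: star diamond triangle square hexagon circle.

star diamond triangle square hexagon circle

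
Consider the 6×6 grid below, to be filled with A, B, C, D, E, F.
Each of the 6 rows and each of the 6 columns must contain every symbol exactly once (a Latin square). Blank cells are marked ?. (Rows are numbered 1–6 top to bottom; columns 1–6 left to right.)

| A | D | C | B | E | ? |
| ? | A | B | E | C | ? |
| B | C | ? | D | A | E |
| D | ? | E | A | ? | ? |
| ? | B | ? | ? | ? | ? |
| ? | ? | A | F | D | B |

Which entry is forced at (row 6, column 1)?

Row 1, column 6: row 1 has {A, B, C, D, E} and column 6 has {B, E}, leaving only F.
Row 2, column 1: row 2 has {A, B, C, E} and column 1 has {A, B, D}, leaving only F.
Row 2, column 6: row 2 has {A, B, C, E, F} and column 6 has {B, E, F}, leaving only D.
Row 3, column 3: row 3 has {A, B, C, D, E} and column 3 has {A, B, C, E}, leaving only F.
Row 4, column 2: row 4 has {A, D, E} and column 2 has {A, B, C, D}, leaving only F.
Row 4, column 5: row 4 has {A, D, E, F} and column 5 has {A, C, D, E}, leaving only B.
Row 4, column 6: row 4 has {A, B, D, E, F} and column 6 has {B, D, E, F}, leaving only C.
Row 5, column 3: row 5 has {B} and column 3 has {A, B, C, E, F}, leaving only D.
Row 5, column 4: row 5 has {B, D} and column 4 has {A, B, D, E, F}, leaving only C.
Row 5, column 1: row 5 has {B, C, D} and column 1 has {A, B, D, F}, leaving only E.
Row 6 already has {A, B, D, F} and column 1 already has {A, B, D, E, F}, so row 6, column 1 must be C.

C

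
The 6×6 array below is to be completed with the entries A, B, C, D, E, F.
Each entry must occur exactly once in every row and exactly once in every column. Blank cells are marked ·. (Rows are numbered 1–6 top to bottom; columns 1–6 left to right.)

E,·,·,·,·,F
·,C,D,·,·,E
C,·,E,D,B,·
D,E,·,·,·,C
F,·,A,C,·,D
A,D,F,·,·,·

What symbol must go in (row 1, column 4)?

B

Row 2, column 1: row 2 has {C, D, E} and column 1 has {A, C, D, E, F}, leaving only B.
Row 3, column 6: row 3 has {B, C, D, E} and column 6 has {C, D, E, F}, leaving only A.
Row 3, column 2: row 3 has {A, B, C, D, E} and column 2 has {C, D, E}, leaving only F.
Row 4, column 3: row 4 has {C, D, E} and column 3 has {A, D, E, F}, leaving only B.
Row 1, column 3: row 1 has {E, F} and column 3 has {A, B, D, E, F}, leaving only C.
Row 5, column 2: row 5 has {A, C, D, F} and column 2 has {C, D, E, F}, leaving only B.
Row 1, column 2: row 1 has {C, E, F} and column 2 has {B, C, D, E, F}, leaving only A.
Row 1 already has {A, C, E, F} and column 4 already has {C, D}, so row 1, column 4 must be B.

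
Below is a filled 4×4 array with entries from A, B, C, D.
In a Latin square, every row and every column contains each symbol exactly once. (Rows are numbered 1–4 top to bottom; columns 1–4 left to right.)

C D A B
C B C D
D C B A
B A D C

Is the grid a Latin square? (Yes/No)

No

Row 2 contains C twice (at columns 1 and 3), so it is not a permutation.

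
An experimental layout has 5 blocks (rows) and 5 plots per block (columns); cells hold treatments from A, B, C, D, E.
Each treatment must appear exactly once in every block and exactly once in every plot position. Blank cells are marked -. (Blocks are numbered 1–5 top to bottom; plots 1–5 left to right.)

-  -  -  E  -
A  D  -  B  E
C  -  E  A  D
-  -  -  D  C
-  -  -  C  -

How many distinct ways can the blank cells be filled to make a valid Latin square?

3

Block 1, plot 1: eliminating its block and plot leaves {B, D}.
Block 1, plot 2: eliminating its block and plot leaves {A, B, C}.
Block 1, plot 3: eliminating its block and plot leaves {A, B, C, D}.
Block 1, plot 5: eliminating its block and plot leaves {A, B}.
Block 2, plot 3: eliminating its block and plot leaves {C}.
Block 3, plot 2: eliminating its block and plot leaves {B}.
Block 4, plot 1: eliminating its block and plot leaves {B, E}.
Block 4, plot 2: eliminating its block and plot leaves {A, B, E}.
Block 4, plot 3: eliminating its block and plot leaves {A, B}.
Block 5, plot 1: eliminating its block and plot leaves {B, D, E}.
Block 5, plot 2: eliminating its block and plot leaves {A, B, E}.
Block 5, plot 3: eliminating its block and plot leaves {A, B, D}.
Block 5, plot 5: eliminating its block and plot leaves {A, B}.
Enumerating the assignments across these blanks that avoid any block or plot repeat gives 3 completions.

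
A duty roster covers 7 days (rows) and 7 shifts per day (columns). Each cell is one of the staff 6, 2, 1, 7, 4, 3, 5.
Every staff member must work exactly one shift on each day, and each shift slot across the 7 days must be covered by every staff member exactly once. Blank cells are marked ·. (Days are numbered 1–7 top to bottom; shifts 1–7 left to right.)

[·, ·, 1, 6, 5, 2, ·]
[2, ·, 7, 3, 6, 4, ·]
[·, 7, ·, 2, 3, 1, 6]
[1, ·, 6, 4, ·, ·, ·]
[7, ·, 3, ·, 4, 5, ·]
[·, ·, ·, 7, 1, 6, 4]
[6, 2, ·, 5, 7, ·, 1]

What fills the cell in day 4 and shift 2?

5

Day 2, shift 7: day 2 has {6, 2, 7, 4, 3} and shift 7 has {6, 1, 4}, leaving only 5.
Day 2, shift 2: day 2 has {6, 2, 7, 4, 3, 5} and shift 2 has {2, 7}, leaving only 1.
Day 4, shift 5: day 4 has {6, 1, 4} and shift 5 has {6, 1, 7, 4, 3, 5}, leaving only 2.
Day 5, shift 2: day 5 has {7, 4, 3, 5} and shift 2 has {2, 1, 7}, leaving only 6.
Day 5, shift 4: day 5 has {6, 7, 4, 3, 5} and shift 4 has {6, 2, 7, 4, 3, 5}, leaving only 1.
Day 5, shift 7: day 5 has {6, 1, 7, 4, 3, 5} and shift 7 has {6, 1, 4, 5}, leaving only 2.
Day 7, shift 3: day 7 has {6, 2, 1, 7, 5} and shift 3 has {6, 1, 7, 3}, leaving only 4.
Day 3, shift 3: day 3 has {6, 2, 1, 7, 3} and shift 3 has {6, 1, 7, 4, 3}, leaving only 5.
Day 3, shift 1: day 3 has {6, 2, 1, 7, 3, 5} and shift 1 has {6, 2, 1, 7}, leaving only 4.
Day 1, shift 1: day 1 has {6, 2, 1, 5} and shift 1 has {6, 2, 1, 7, 4}, leaving only 3.
Day 1, shift 2: day 1 has {6, 2, 1, 3, 5} and shift 2 has {6, 2, 1, 7}, leaving only 4.
Day 1, shift 7: day 1 has {6, 2, 1, 4, 3, 5} and shift 7 has {6, 2, 1, 4, 5}, leaving only 7.
Day 4, shift 7: day 4 has {6, 2, 1, 4} and shift 7 has {6, 2, 1, 7, 4, 5}, leaving only 3.
Day 4 already has {6, 2, 1, 4, 3} and shift 2 already has {6, 2, 1, 7, 4}, so day 4, shift 2 must be 5.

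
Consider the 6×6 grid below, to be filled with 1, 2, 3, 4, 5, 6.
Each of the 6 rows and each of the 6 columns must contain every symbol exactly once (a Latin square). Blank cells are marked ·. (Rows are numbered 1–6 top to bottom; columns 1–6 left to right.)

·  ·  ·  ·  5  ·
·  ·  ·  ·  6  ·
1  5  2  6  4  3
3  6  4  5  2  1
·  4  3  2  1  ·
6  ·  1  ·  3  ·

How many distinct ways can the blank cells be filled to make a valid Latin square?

4

Row 1, column 1: eliminating its row and column leaves {2, 4}.
Row 1, column 2: eliminating its row and column leaves {1, 2, 3}.
Row 1, column 3: eliminating its row and column leaves {6}.
Row 1, column 4: eliminating its row and column leaves {1, 3, 4}.
Row 1, column 6: eliminating its row and column leaves {2, 4, 6}.
Row 2, column 1: eliminating its row and column leaves {2, 4, 5}.
Row 2, column 2: eliminating its row and column leaves {1, 2, 3}.
Row 2, column 3: eliminating its row and column leaves {5}.
Row 2, column 4: eliminating its row and column leaves {1, 3, 4}.
Row 2, column 6: eliminating its row and column leaves {2, 4, 5}.
Row 5, column 1: eliminating its row and column leaves {5}.
Row 5, column 6: eliminating its row and column leaves {5, 6}.
Row 6, column 2: eliminating its row and column leaves {2}.
Row 6, column 4: eliminating its row and column leaves {4}.
Row 6, column 6: eliminating its row and column leaves {2, 4, 5}.
Enumerating the assignments across these blanks that avoid any row or column repeat gives 4 completions.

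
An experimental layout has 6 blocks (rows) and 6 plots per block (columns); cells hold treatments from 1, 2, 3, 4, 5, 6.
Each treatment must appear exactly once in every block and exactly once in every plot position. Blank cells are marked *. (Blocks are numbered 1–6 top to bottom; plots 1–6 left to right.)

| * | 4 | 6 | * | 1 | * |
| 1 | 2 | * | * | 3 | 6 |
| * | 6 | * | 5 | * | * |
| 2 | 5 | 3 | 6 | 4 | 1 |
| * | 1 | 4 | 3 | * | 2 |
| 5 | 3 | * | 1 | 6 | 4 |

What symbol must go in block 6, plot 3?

Block 6 already has {1, 3, 4, 5, 6} and plot 3 already has {3, 4, 6}, so block 6, plot 3 must be 2.

2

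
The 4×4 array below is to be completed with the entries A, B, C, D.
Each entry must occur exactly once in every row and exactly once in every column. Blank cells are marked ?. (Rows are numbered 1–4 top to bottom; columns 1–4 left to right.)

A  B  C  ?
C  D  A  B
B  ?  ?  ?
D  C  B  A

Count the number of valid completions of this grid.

1

Row 1, column 4: eliminating its row and column leaves {D}.
Row 3, column 2: eliminating its row and column leaves {A}.
Row 3, column 3: eliminating its row and column leaves {D}.
Row 3, column 4: eliminating its row and column leaves {C, D}.
Only one assignment across all blanks avoids any row or column repeat, giving 1 completion.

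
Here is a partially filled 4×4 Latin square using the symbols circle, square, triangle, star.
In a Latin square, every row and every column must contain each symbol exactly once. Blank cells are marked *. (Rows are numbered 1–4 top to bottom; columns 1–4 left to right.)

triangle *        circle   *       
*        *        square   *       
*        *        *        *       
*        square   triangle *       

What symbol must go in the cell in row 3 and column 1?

square

Row 1, column 2: row 1 has {circle, triangle} and column 2 has {square}, leaving only star.
Row 1, column 4: row 1 has {circle, triangle, star} and column 4 has {}, leaving only square.
Row 3, column 3: row 3 has {} and column 3 has {circle, square, triangle}, leaving only star.
Row 3, column 1 is narrowed to {circle, square}.
If it were circle, then row 4, column 1 would be left with no valid symbol.
So row 3, column 1 must be square.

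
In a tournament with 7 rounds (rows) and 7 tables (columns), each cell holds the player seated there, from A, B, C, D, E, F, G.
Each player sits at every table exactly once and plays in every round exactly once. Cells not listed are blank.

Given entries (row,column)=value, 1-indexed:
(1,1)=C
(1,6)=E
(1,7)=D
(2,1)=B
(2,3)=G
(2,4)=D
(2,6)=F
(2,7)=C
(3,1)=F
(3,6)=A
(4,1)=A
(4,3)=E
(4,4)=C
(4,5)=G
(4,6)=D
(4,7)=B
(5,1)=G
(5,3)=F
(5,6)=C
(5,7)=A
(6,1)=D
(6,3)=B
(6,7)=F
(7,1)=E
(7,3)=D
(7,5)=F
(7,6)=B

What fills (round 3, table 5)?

D

Round 1, table 3: round 1 has {C, D, E} and table 3 has {B, D, E, F, G}, leaving only A.
Round 1, table 5: round 1 has {A, C, D, E} and table 5 has {F, G}, leaving only B.
Round 3, table 3: round 3 has {A, F} and table 3 has {A, B, D, E, F, G}, leaving only C.
Round 4, table 2: round 4 has {A, B, C, D, E, G} and table 2 has {}, leaving only F.
Round 1, table 2: round 1 has {A, B, C, D, E} and table 2 has {F}, leaving only G.
Round 1, table 4: round 1 has {A, B, C, D, E, G} and table 4 has {C, D}, leaving only F.
Round 6, table 6: round 6 has {B, D, F} and table 6 has {A, B, C, D, E, F}, leaving only G.
Round 7, table 7: round 7 has {B, D, E, F} and table 7 has {A, B, C, D, F}, leaving only G.
Round 3, table 7: round 3 has {A, C, F} and table 7 has {A, B, C, D, F, G}, leaving only E.
Round 3 already has {A, C, E, F} and table 5 already has {B, F, G}, so round 3, table 5 must be D.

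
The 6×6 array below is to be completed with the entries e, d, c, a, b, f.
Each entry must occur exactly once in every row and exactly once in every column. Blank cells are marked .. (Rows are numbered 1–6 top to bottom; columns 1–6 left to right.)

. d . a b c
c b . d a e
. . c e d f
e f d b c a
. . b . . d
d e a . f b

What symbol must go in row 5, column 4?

Row 1, column 1: row 1 has {d, c, a, b} and column 1 has {e, d, c}, leaving only f.
Row 1, column 3: row 1 has {d, c, a, b, f} and column 3 has {d, c, a, b}, leaving only e.
Row 2, column 3: row 2 has {e, d, c, a, b} and column 3 has {e, d, c, a, b}, leaving only f.
Row 3, column 2: row 3 has {e, d, c, f} and column 2 has {e, d, b, f}, leaving only a.
Row 3, column 1: row 3 has {e, d, c, a, f} and column 1 has {e, d, c, f}, leaving only b.
Row 5, column 1: row 5 has {d, b} and column 1 has {e, d, c, b, f}, leaving only a.
Row 5, column 2: row 5 has {d, a, b} and column 2 has {e, d, a, b, f}, leaving only c.
Row 5 already has {d, c, a, b} and column 4 already has {e, d, a, b}, so row 5, column 4 must be f.

f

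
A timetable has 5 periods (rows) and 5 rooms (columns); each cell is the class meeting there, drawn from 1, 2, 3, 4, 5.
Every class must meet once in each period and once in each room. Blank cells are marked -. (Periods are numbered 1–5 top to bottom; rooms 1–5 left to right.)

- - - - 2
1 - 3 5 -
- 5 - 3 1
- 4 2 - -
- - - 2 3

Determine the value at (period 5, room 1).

4

Period 2, room 2: period 2 has {1, 3, 5} and room 2 has {4, 5}, leaving only 2.
Period 2, room 5: period 2 has {1, 2, 3, 5} and room 5 has {1, 2, 3}, leaving only 4.
Period 3, room 3: period 3 has {1, 3, 5} and room 3 has {2, 3}, leaving only 4.
Period 3, room 1: period 3 has {1, 3, 4, 5} and room 1 has {1}, leaving only 2.
Period 4, room 4: period 4 has {2, 4} and room 4 has {2, 3, 5}, leaving only 1.
Period 1, room 4: period 1 has {2} and room 4 has {1, 2, 3, 5}, leaving only 4.
Period 4, room 5: period 4 has {1, 2, 4} and room 5 has {1, 2, 3, 4}, leaving only 5.
Period 4, room 1: period 4 has {1, 2, 4, 5} and room 1 has {1, 2}, leaving only 3.
Period 1, room 1: period 1 has {2, 4} and room 1 has {1, 2, 3}, leaving only 5.
Period 5 already has {2, 3} and room 1 already has {1, 2, 3, 5}, so period 5, room 1 must be 4.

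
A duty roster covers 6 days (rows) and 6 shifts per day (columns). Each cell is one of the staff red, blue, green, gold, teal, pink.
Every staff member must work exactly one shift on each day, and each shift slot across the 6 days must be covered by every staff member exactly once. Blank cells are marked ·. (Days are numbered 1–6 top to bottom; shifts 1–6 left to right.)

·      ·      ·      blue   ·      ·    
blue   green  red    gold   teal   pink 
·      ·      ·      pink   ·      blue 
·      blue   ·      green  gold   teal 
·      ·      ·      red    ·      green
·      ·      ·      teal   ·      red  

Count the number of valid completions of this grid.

Day 1, shift 1: eliminating its day and shift leaves {red, green, gold, teal, pink}.
Day 1, shift 2: eliminating its day and shift leaves {red, gold, teal, pink}.
Day 1, shift 3: eliminating its day and shift leaves {green, gold, teal, pink}.
Day 1, shift 5: eliminating its day and shift leaves {red, green, pink}.
Day 1, shift 6: eliminating its day and shift leaves {gold}.
Day 3, shift 1: eliminating its day and shift leaves {red, green, gold, teal}.
Day 3, shift 2: eliminating its day and shift leaves {red, gold, teal}.
Day 3, shift 3: eliminating its day and shift leaves {green, gold, teal}.
Day 3, shift 5: eliminating its day and shift leaves {red, green}.
Day 4, shift 1: eliminating its day and shift leaves {red, pink}.
Day 4, shift 3: eliminating its day and shift leaves {pink}.
Day 5, shift 1: eliminating its day and shift leaves {gold, teal, pink}.
Day 5, shift 2: eliminating its day and shift leaves {gold, teal, pink}.
Day 5, shift 3: eliminating its day and shift leaves {blue, gold, teal, pink}.
Day 5, shift 5: eliminating its day and shift leaves {blue, pink}.
Day 6, shift 1: eliminating its day and shift leaves {green, gold, pink}.
Day 6, shift 2: eliminating its day and shift leaves {gold, pink}.
Day 6, shift 3: eliminating its day and shift leaves {blue, green, gold, pink}.
Day 6, shift 5: eliminating its day and shift leaves {blue, green, pink}.
Enumerating the assignments across these blanks that avoid any day or shift repeat gives 14 completions.

14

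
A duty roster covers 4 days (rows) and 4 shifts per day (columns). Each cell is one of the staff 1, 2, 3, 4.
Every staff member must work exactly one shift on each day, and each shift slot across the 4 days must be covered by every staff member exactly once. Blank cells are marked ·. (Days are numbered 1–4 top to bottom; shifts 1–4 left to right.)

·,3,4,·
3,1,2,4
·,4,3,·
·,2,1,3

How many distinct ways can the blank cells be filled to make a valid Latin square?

2

Day 1, shift 1: eliminating its day and shift leaves {1, 2}.
Day 1, shift 4: eliminating its day and shift leaves {1, 2}.
Day 3, shift 1: eliminating its day and shift leaves {1, 2}.
Day 3, shift 4: eliminating its day and shift leaves {1, 2}.
Day 4, shift 1: eliminating its day and shift leaves {4}.
Enumerating the assignments across these blanks that avoid any day or shift repeat gives 2 completions.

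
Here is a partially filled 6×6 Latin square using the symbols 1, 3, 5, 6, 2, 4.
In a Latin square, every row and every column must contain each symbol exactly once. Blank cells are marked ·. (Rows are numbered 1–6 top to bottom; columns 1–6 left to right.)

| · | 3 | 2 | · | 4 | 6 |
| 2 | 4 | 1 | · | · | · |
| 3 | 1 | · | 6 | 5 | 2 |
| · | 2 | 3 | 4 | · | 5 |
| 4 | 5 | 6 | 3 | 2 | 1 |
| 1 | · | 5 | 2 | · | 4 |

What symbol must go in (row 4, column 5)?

1

Row 1, column 1: row 1 has {3, 6, 2, 4} and column 1 has {1, 3, 2, 4}, leaving only 5.
Row 1, column 4: row 1 has {3, 5, 6, 2, 4} and column 4 has {3, 6, 2, 4}, leaving only 1.
Row 2, column 4: row 2 has {1, 2, 4} and column 4 has {1, 3, 6, 2, 4}, leaving only 5.
Row 2, column 6: row 2 has {1, 5, 2, 4} and column 6 has {1, 5, 6, 2, 4}, leaving only 3.
Row 2, column 5: row 2 has {1, 3, 5, 2, 4} and column 5 has {5, 2, 4}, leaving only 6.
Row 4 already has {3, 5, 2, 4} and column 5 already has {5, 6, 2, 4}, so row 4, column 5 must be 1.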